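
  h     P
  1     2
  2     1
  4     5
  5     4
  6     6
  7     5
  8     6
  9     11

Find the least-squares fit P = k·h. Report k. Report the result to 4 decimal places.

k = 0.9493

Entries of XᵀX: Σh·h = 276.
Moment sums: Σh·P = 262.
Hence k = 262 / 276 ≈ 0.949275.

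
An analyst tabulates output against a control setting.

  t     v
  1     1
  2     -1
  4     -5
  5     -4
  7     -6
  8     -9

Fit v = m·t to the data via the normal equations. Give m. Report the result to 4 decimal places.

From the data, Σt·t = 159.
And Σt·v = -155.
AᵀA·[m]ᵀ = Aᵀv becomes [[159]]·[m]ᵀ = [-155]ᵀ.
m = (-155)/159 = -0.974843.

m = -0.9748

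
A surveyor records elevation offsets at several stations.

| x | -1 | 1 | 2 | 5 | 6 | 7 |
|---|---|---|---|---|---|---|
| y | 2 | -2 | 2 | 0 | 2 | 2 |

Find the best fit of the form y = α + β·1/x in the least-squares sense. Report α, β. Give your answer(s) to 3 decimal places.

α = 1.263, β = -1.564

The normal equations are: 6·α + (106/105)·β = 6;  (106/105)·α + (51557/22050)·β = -50/21.
(Σ1 = 6, Σ1/x = 106/105, Σ1/x·1/x = 51557/22050, Σy = 6, Σ1/x·y = -50/21.)
Δ = 6·(51557/22050) − (106/105)² = 28687/2205.
α = (6·(51557/22050) − (106/105)·(-50/21))/(28687/2205) = 181171/143435; β = (6·(-50/21) − (106/105)·6)/(28687/2205) = -44856/28687.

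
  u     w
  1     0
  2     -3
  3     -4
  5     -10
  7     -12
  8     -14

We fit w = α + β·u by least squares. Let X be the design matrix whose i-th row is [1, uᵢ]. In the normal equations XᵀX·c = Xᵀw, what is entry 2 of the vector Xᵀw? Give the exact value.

-264

Entry 2 ↔ basis u, so (Xᵀw)_{2} = Σᵢ (u)·wᵢ = (1)·(0) + (2)·(-3) + (3)·(-4) + (5)·(-10) + (7)·(-12) + (8)·(-14) = -264.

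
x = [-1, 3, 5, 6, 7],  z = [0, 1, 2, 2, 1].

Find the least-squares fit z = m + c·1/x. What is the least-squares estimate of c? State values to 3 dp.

Entries of AᵀA: Σ1 = 5, Σ1/x = -11/70, Σ1/x·1/x = 52889/44100.
Moment sums: Σz = 6, Σ1/x·z = 127/105.
So AᵀA·[m, c]ᵀ = Aᵀz: [[5, -11/70]; [-11/70, 52889/44100]]·[m, c]ᵀ = [6, 127/105]ᵀ.
Determinant 5·(52889/44100) − (-11/70)² = 65839/11025.
m = (6·(52889/44100) − (-11/70)·(127/105))/(65839/11025) = 81429/65839; c = (5·(127/105) − (-11/70)·6)/(65839/11025) = 77070/65839.

c = 1.171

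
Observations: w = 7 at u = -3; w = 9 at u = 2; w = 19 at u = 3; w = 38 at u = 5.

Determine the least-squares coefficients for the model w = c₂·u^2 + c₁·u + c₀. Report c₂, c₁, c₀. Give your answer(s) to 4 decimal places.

The normal system XᵀX·[c₂, c₁, c₀]ᵀ = Xᵀw is [[803, 133, 47]; [133, 47, 7]; [47, 7, 4]]·[c₂, c₁, c₀]ᵀ = [1220, 244, 73]ᵀ.
Row-reducing yields c₂ = 4459/4092, c₁ = 7177/4092, c₀ = 1621/682.

c₂ = 1.0897, c₁ = 1.7539, c₀ = 2.3768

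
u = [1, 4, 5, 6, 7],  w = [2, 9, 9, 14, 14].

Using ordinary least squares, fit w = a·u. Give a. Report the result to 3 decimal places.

From the data, Σu·u = 127.
Right-hand side: Σu·w = 265.
Hence a = 265 / 127 ≈ 2.08661.

a = 2.087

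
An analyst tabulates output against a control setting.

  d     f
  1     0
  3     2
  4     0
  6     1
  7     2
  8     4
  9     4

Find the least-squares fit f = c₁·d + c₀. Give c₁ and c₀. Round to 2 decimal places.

c₁ = 0.47, c₀ = -0.70

Setting ∂/∂c₁ … = 0 gives: 256·c₁ + 38·c₀ = 94;  38·c₁ + 7·c₀ = 13.
Eliminating c₀: 7·(row 1) − 38·(row 2) gives 348·c₁ = 7·94 − 38·13 = 164, so c₁ = 41/87.
Then c₀ = (13 − 38·(41/87))/7 = -61/87.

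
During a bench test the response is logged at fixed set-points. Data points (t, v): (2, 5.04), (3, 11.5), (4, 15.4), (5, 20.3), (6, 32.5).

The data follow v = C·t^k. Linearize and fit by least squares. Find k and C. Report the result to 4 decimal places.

Taking logs, ln v = k·ln t + ln C, so regress ln v on ln t.
XᵀX = [[9.4099, 6.5793]; [6.5793, 5]], rhs = [18.6779, 13.2860]ᵀ  (here Σln t = 6.5793, Σ(ln t)² = 9.4099, Σln v = 13.2860, Σln t·ln v = 18.6779).
Solving (det = 3.7630): k = 1.58853, ln C = 0.56693, so C = exp(0.56693) = 1.76285.

k = 1.5885, C = 1.7628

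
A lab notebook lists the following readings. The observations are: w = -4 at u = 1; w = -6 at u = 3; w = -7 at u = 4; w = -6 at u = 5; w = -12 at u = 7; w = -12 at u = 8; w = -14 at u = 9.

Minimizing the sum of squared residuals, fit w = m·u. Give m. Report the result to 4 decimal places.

Setting ∂/∂m … = 0 gives: 245·m = -386.
Hence m = -386 / 245 ≈ -1.57551.

m = -1.5755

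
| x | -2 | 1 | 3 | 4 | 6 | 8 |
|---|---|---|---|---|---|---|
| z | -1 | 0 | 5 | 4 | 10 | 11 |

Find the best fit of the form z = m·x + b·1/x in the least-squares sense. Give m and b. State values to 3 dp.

Setting ∂/∂m … = 0 gives: 130·m + 6·b = 181;  6·m + (845/576)·b = 149/24.
Determinant 130·(845/576) − 6² = 44557/288.
m = (181·(845/576) − 6·(149/24))/(44557/288) = 131489/89114; b = (130·(149/24) − 6·181)/(44557/288) = -80328/44557.

m = 1.476, b = -1.803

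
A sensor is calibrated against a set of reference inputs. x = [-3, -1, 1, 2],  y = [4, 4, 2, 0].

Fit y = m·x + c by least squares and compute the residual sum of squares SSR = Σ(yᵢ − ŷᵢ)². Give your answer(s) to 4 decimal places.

SSR = 2.0339

Forming MᵀM = [[15, -1]; [-1, 4]] and Mᵀy = [-14, 10]ᵀ gives MᵀM·[m, c]ᵀ = Mᵀy.
Eliminating c: 4·(row 1) − (-1)·(row 2) gives 59·m = 4·(-14) − (-1)·10 = -46, so m = -46/59.
Then c = (10 − (-1)·(-46/59))/4 = 136/59.
Residuals: -38/59, 54/59, 28/59, -44/59; SSR = 120/59.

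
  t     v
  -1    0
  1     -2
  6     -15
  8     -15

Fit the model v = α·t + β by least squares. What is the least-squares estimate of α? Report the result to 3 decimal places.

Entries of AᵀA: Σt·t = 102, Σt = 14, Σ1 = 4.
Right-hand side: Σt·v = -212, Σv = -32.
det = 102·4 − 14² = 212.
α = ((-212)·4 − 14·(-32))/212 = -100/53; β = (102·(-32) − 14·(-212))/212 = -74/53.

α = -1.887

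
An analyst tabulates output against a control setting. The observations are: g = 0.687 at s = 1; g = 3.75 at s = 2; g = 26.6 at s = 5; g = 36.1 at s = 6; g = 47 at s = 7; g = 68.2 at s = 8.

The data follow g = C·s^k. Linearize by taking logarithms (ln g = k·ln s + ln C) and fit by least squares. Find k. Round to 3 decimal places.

k = 2.173

Taking logs, ln g = k·ln s + ln C, so regress ln g on ln s.
Over the data: Σln s = 8.1197, Σ(ln s)² = 14.3918, Σln g = 15.8861, Σln s·ln g = 28.8947.
Normal system: [[14.3918, 8.1197]; [8.1197, 6]]·[k, ln C]ᵀ = [28.8947, 15.8861]ᵀ.
Solving (det = 20.4213): k = 2.17312, ln C = -0.29316.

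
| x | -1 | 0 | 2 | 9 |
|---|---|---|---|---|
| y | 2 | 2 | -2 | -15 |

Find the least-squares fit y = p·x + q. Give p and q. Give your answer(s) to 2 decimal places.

Setting ∂/∂p … = 0 gives: 86·p + 10·q = -141;  10·p + 4·q = -13.
(Σx·x = 86, Σx = 10, Σ1 = 4, Σx·y = -141, Σy = -13.)
Eliminating q: 4·(row 1) − 10·(row 2) gives 244·p = 4·(-141) − 10·(-13) = -434, so p = -217/122.
Then q = ((-13) − 10·(-217/122))/4 = 73/61.

p = -1.78, q = 1.20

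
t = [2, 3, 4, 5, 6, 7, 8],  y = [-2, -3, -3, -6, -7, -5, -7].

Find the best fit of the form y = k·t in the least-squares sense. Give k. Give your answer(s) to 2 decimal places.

k = -0.93

Sums needed: Σt·t = 203.
And Σt·y = -188.
MᵀM·[k]ᵀ = Mᵀy becomes [[203]]·[k]ᵀ = [-188]ᵀ.
Hence k = -188 / 203 ≈ -0.926108.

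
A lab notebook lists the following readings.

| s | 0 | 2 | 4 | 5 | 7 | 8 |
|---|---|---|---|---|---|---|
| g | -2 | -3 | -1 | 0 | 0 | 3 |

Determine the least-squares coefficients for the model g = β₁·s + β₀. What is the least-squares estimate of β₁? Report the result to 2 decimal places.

The normal system XᵀX·[β₁, β₀]ᵀ = Xᵀg is [[158, 26]; [26, 6]]·[β₁, β₀]ᵀ = [14, -3]ᵀ.
Eliminating β₀: 6·(row 1) − 26·(row 2) gives 272·β₁ = 6·14 − 26·(-3) = 162, so β₁ = 81/136.
Then β₀ = ((-3) − 26·(81/136))/6 = -419/136.

β₁ = 0.60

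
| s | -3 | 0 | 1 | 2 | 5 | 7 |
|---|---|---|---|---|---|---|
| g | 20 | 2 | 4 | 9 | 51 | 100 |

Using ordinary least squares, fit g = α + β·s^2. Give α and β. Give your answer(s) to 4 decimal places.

Compute the Gram sums: Σ1 = 6, Σs^2 = 88, Σs^2·s^2 = 3124.
Right-hand side: Σg = 186, Σs^2·g = 6395.
MᵀM·[α, β]ᵀ = Mᵀg becomes [[6, 88]; [88, 3124]]·[α, β]ᵀ = [186, 6395]ᵀ.
Δ = 6·3124 − 88² = 11000.
α = (186·3124 − 88·6395)/11000 = 208/125; β = (6·6395 − 88·186)/11000 = 11001/5500.

α = 1.6640, β = 2.0002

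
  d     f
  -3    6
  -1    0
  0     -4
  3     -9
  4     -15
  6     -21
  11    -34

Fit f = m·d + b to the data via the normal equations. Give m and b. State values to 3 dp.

m = -2.855, b = -2.843

Compute the Gram sums: Σd·d = 192, Σd = 20, Σ1 = 7.
Moment sums: Σd·f = -605, Σf = -77.
AᵀA·[m, b]ᵀ = Aᵀf becomes [[192, 20]; [20, 7]]·[m, b]ᵀ = [-605, -77]ᵀ.
Eliminating b: 7·(row 1) − 20·(row 2) gives 944·m = 7·(-605) − 20·(-77) = -2695, so m = -2695/944.
Then b = ((-77) − 20·(-2695/944))/7 = -671/236.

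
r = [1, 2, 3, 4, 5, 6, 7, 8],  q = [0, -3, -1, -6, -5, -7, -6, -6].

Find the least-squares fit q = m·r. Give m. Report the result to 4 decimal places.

m = -0.9314

Compute the Gram sums: Σr·r = 204.
Right-hand side: Σr·q = -190.
So MᵀM·[m]ᵀ = Mᵀq: [[204]]·[m]ᵀ = [-190]ᵀ.
Hence m = -190 / 204 ≈ -0.931373.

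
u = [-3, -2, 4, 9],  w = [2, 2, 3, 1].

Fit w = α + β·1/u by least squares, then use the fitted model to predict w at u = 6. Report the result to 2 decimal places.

ŵ = 2.10

Sums needed: Σ1 = 4, Σ1/u = -17/36, Σ1/u·1/u = 565/1296.
Right-hand side: Σw = 8, Σ1/u·w = -29/36.
Normal equations: [[4, -17/36]; [-17/36, 565/1296]]·[α, β]ᵀ = [8, -29/36]ᵀ.
det = 4·(565/1296) − (-17/36)² = 73/48.
α = (8·(565/1296) − (-17/36)·(-29/36))/(73/48) = 4027/1971; β = (4·(-29/36) − (-17/36)·8)/(73/48) = 80/219.
At u = 6: ŵ = (4027/1971)·(1) + (80/219)·(1/6) = 4147/1971.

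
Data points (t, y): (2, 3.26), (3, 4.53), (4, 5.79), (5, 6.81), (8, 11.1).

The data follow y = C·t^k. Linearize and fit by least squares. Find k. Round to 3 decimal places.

k = 0.875

Linearized form: ln y = k·ln t + ln C. From the 5 transformed points,
Σln t = 6.8669, Σ(ln t)² = 10.5236, Σln y = 8.7739, Σln t·ln y = 13.0060.
Equations: 10.5236·k + 6.8669·ln C = 13.0060;  6.8669·k + 5·ln C = 8.7739.
Δ = 10.5236·5 − (6.8669)² = 5.4631; k = (13.0060·5 − 6.8669·8.7739)/5.4631 = 0.87493, ln C = (10.5236·8.7739 − 6.8669·13.0060)/5.4631 = 0.55316.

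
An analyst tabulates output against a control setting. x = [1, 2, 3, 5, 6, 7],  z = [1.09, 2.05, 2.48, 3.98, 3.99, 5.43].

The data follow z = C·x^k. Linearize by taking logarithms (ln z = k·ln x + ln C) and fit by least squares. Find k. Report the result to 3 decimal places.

k = 0.773

Linearized form: ln z = k·ln x + ln C. From the 6 transformed points,
XᵀX = [[11.2747, 7.1389]; [7.1389, 6]], rhs = [9.4903, 6.1693]ᵀ  (here Σln x = 7.1389, Σ(ln x)² = 11.2747, Σln z = 6.1693, Σln x·ln z = 9.4903).
Solving (det = 16.6845): k = 0.77316, ln C = 0.10830.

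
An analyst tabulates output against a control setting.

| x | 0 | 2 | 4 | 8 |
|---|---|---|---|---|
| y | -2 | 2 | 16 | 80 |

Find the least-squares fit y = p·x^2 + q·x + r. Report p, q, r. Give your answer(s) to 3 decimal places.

p = 1.420, q = -1.141, r = -1.836

Entries of MᵀM: Σx^2·x^2 = 4368, Σx^2·x = 584, Σx^2 = 84, Σx·x = 84, Σx = 14, Σ1 = 4.
And Σx^2·y = 5384, Σx·y = 708, Σy = 96.
Normal equations: [[4368, 584, 84]; [584, 84, 14]; [84, 14, 4]]·[p, q, r]ᵀ = [5384, 708, 96]ᵀ.
Solving the 3×3 system (Gaussian elimination) gives p = 125/88, q = -251/220, r = -101/55.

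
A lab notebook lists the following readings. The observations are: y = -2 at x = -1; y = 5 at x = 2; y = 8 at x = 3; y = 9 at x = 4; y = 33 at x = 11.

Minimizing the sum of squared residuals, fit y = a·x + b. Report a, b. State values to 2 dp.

a = 2.96, b = -0.66

Entries of AᵀA: Σx·x = 151, Σx = 19, Σ1 = 5.
Right-hand side: Σx·y = 435, Σy = 53.
Normal equations: [[151, 19]; [19, 5]]·[a, b]ᵀ = [435, 53]ᵀ.
Δ = 151·5 − 19² = 394.
a = (435·5 − 19·53)/394 = 584/197; b = (151·53 − 19·435)/394 = -131/197.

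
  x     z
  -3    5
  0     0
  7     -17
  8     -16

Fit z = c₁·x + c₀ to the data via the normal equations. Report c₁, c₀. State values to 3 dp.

The normal equations are: 122·c₁ + 12·c₀ = -262;  12·c₁ + 4·c₀ = -28.
Eliminating c₀: 4·(row 1) − 12·(row 2) gives 344·c₁ = 4·(-262) − 12·(-28) = -712, so c₁ = -89/43.
Then c₀ = ((-28) − 12·(-89/43))/4 = -34/43.

c₁ = -2.070, c₀ = -0.791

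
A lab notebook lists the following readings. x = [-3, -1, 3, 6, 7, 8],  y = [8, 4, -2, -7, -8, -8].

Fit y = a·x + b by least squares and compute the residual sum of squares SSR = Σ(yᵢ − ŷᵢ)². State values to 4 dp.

Sums needed: Σx·x = 168, Σx = 20, Σ1 = 6.
For Mᵀy: Σx·y = -196, Σy = -13.
MᵀM·[a, b]ᵀ = Mᵀy becomes [[168, 20]; [20, 6]]·[a, b]ᵀ = [-196, -13]ᵀ.
Eliminating b: 6·(row 1) − 20·(row 2) gives 608·a = 6·(-196) − 20·(-13) = -916, so a = -229/152.
Then b = ((-13) − 20·(-229/152))/6 = 217/76.
Residuals: 5/8, -55/152, -51/152, -31/38, -47/152, 91/76; SSR = 215/76.

SSR = 2.8289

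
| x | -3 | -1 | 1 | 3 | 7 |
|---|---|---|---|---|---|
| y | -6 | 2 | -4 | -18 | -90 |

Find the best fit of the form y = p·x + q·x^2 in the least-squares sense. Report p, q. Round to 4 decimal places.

p = -2.2967, q = -1.4972

Sums needed: Σx·x = 69, Σx·x^2 = 343, Σx^2·x^2 = 2565.
Right-hand side: Σx·y = -672, Σx^2·y = -4628.
Eliminating q: 2565·(row 1) − 343·(row 2) gives 59336·p = 2565·(-672) − 343·(-4628) = -136276, so p = -34069/14834.
Then q = ((-4628) − 343·(-34069/14834))/2565 = -22209/14834.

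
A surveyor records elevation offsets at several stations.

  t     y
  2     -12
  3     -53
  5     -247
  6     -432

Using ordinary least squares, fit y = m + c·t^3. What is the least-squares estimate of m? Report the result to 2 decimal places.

From the data, Σ1 = 4, Σt^3 = 376, Σt^3·t^3 = 63074.
Moment sums: Σy = -744, Σt^3·y = -125714.
Normal equations: [[4, 376]; [376, 63074]]·[m, c]ᵀ = [-744, -125714]ᵀ.
det = 4·63074 − 376² = 110920.
m = ((-744)·63074 − 376·(-125714))/110920 = 908/295; c = (4·(-125714) − 376·(-744))/110920 = -27889/13865.

m = 3.08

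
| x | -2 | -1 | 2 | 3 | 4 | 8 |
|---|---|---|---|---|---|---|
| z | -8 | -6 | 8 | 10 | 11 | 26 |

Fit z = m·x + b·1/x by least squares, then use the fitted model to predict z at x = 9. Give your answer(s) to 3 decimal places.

Sums needed: Σx·x = 98, Σx·1/x = 6, Σ1/x·1/x = 973/576.
And Σx·z = 320, Σ1/x·z = 70/3.
So MᵀM·[m, b]ᵀ = Mᵀz: [[98, 6]; [6, 973/576]]·[m, b]ᵀ = [320, 70/3]ᵀ.
Eliminating b: (973/576)·(row 1) − 6·(row 2) gives (37309/288)·m = (973/576)·320 − 6·(70/3) = 3605/9, so m = 115360/37309.
Then b = ((70/3) − 6·(115360/37309))/(973/576) = 105600/37309.
At x = 9: ẑ = (115360/37309)·(9) + (105600/37309)·(1/9) = 3149920/111927.

ẑ = 28.143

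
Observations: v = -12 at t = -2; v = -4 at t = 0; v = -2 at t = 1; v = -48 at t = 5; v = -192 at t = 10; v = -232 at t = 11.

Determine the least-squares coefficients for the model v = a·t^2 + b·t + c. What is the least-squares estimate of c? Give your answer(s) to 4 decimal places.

Compute the Gram sums: Σt^2·t^2 = 25283, Σt^2·t = 2449, Σt^2 = 251, Σt·t = 251, Σt = 25, Σ1 = 6.
And Σt^2·v = -48522, Σt·v = -4690, Σv = -490.
Inverting the 3×3 Gram matrix, [a, b, c]ᵀ = [-598133/302604, 258007/302604, -63816/25217]ᵀ.

c = -2.5307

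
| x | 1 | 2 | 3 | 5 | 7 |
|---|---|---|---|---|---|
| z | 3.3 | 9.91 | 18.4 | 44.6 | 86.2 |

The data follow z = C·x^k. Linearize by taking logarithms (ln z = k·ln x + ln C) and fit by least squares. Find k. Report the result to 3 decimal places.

k = 1.663

Taking logs, ln z = k·ln x + ln C, so regress ln z on ln x.
XᵀX = [[8.0643, 5.3471]; [5.3471, 5]], rhs = [19.5738, 14.6542]ᵀ  (here Σln x = 5.3471, Σ(ln x)² = 8.0643, Σln z = 14.6542, Σln x·ln z = 19.5738).
Solving (det = 11.7297): k = 1.66341, ln C = 1.15196.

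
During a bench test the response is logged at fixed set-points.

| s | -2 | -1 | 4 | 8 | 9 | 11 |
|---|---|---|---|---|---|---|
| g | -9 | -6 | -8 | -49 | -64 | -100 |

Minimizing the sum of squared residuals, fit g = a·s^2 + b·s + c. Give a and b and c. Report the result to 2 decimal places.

a = -1.02, b = 2.26, c = -1.37

Forming AᵀA = [[25571, 2627, 287]; [2627, 287, 29]; [287, 29, 6]] and Aᵀg = [-20590, -2076, -236]ᵀ gives AᵀA·[a, b, c]ᵀ = Aᵀg.
Inverting the 3×3 Gram matrix, [a, b, c]ᵀ = [-618265/605208, 1365319/605208, -138369/100868]ᵀ.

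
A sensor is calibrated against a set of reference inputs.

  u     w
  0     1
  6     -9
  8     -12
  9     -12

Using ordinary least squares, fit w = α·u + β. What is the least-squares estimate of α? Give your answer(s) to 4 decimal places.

From the data, Σu·u = 181, Σu = 23, Σ1 = 4.
Moment sums: Σu·w = -258, Σw = -32.
Normal equations: [[181, 23]; [23, 4]]·[α, β]ᵀ = [-258, -32]ᵀ.
Eliminating β: 4·(row 1) − 23·(row 2) gives 195·α = 4·(-258) − 23·(-32) = -296, so α = -296/195.
Then β = ((-32) − 23·(-296/195))/4 = 142/195.

α = -1.5179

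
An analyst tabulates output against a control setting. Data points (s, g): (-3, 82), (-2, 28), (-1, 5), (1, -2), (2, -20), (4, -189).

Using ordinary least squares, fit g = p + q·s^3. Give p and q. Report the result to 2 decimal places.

p = 2.41, q = -2.98

From the data, Σ1 = 6, Σs^3 = 37, Σs^3·s^3 = 4955.
Right-hand side: Σg = -96, Σs^3·g = -14701.
Normal equations: [[6, 37]; [37, 4955]]·[p, q]ᵀ = [-96, -14701]ᵀ.
Determinant 6·4955 − 37² = 28361.
p = ((-96)·4955 − 37·(-14701))/28361 = 68257/28361; q = (6·(-14701) − 37·(-96))/28361 = -84654/28361.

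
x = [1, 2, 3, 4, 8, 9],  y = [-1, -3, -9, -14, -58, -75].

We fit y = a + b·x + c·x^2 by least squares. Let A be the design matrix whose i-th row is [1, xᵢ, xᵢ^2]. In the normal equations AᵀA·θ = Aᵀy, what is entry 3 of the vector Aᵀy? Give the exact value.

Entry 3 ↔ basis x^2, so (Aᵀy)_{3} = Σᵢ (x^2)·yᵢ = (1)·(-1) + (4)·(-3) + (9)·(-9) + (16)·(-14) + (64)·(-58) + (81)·(-75) = -10105.

-10105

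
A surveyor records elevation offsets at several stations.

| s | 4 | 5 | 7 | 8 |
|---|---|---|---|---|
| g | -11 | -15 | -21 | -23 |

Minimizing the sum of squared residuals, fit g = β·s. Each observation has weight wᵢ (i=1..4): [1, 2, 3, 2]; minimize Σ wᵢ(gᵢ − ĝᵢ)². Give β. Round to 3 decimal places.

β = -2.941

Sums needed: Σwᵢ·s·s = 341.
Right-hand side: Σwᵢ·s·g = -1003.
So AᵀWA·[β]ᵀ = AᵀWg: [[341]]·[β]ᵀ = [-1003]ᵀ.
β = (-1003)/341 = -2.94135.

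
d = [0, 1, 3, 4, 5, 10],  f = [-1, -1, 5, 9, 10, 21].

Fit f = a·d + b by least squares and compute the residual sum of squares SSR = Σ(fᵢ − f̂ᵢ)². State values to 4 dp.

Forming XᵀX = [[151, 23]; [23, 6]] and Xᵀf = [310, 43]ᵀ gives XᵀX·[a, b]ᵀ = Xᵀf.
Δ = 151·6 − 23² = 377.
a = (310·6 − 23·43)/377 = 67/29; b = (151·43 − 23·310)/377 = -49/29.
Residuals: 20/29, -47/29, -7/29, 42/29, 4/29, -12/29; SSR = 158/29.

SSR = 5.4483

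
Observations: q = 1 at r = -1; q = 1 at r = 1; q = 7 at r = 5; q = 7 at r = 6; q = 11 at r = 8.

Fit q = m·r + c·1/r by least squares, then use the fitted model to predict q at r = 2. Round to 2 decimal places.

q̂ = 2.03

From the data, Σr·r = 127, Σr·1/r = 5, Σ1/r·1/r = 30001/14400.
Right-hand side: Σr·q = 165, Σ1/r·q = 473/120.
Determinant 127·(30001/14400) − 5² = 3450127/14400.
m = (165·(30001/14400) − 5·(473/120))/(3450127/14400) = 4666365/3450127; c = (127·(473/120) − 5·165)/(3450127/14400) = -4671480/3450127.
At r = 2: q̂ = (4666365/3450127)·(2) + (-4671480/3450127)·(1/2) = 6996990/3450127.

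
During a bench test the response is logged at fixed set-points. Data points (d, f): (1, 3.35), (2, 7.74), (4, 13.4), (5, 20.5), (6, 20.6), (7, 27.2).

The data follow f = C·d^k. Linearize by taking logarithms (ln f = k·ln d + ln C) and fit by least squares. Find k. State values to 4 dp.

Taking logs, ln f = k·ln d + ln C, so regress ln f on ln d.
Sums: Σln d = 7.4265, Σ(ln d)² = 11.9895, Σln f = 15.1995, Σln d·ln f = 21.7258.
Normal system: [[11.9895, 7.4265]; [7.4265, 6]]·[k, ln C]ᵀ = [21.7258, 15.1995]ᵀ.
Solving (det = 16.7835): k = 1.04117, ln C = 1.24454.

k = 1.0412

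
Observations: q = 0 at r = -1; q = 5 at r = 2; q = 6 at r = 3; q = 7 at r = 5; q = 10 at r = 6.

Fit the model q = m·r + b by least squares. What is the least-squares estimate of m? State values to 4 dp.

m = 1.3000

Setting ∂/∂m … = 0 gives: 75·m + 15·b = 123;  15·m + 5·b = 28.
Determinant 75·5 − 15² = 150.
m = (123·5 − 15·28)/150 = 13/10; b = (75·28 − 15·123)/150 = 17/10.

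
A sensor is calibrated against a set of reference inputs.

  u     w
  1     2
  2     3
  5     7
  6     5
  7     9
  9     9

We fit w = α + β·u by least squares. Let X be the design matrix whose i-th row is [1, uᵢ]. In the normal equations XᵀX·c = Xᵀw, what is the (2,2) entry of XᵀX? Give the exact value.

196

Row 2 ↔ basis u, column 2 ↔ basis u, so (XᵀX)_{2,2} = Σᵢ (u)·(u) = (1)·(1) + (2)·(2) + (5)·(5) + (6)·(6) + (7)·(7) + (9)·(9) = 196.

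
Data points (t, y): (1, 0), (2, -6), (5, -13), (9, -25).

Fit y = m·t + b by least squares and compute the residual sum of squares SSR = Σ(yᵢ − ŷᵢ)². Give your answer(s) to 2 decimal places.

From the data, Σt·t = 111, Σt = 17, Σ1 = 4.
And Σt·y = -302, Σy = -44.
XᵀX·[m, b]ᵀ = Xᵀy becomes [[111, 17]; [17, 4]]·[m, b]ᵀ = [-302, -44]ᵀ.
Eliminating b: 4·(row 1) − 17·(row 2) gives 155·m = 4·(-302) − 17·(-44) = -460, so m = -92/31.
Then b = ((-44) − 17·(-92/31))/4 = 50/31.
Residuals: 42/31, -52/31, 7/31, 3/31; SSR = 146/31.

SSR = 4.71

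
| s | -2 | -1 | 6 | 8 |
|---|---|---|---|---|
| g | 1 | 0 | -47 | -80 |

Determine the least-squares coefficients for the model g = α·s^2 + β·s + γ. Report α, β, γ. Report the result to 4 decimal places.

From the data, Σs^2·s^2 = 5409, Σs^2·s = 719, Σs^2 = 105, Σs·s = 105, Σs = 11, Σ1 = 4.
For Aᵀg: Σs^2·g = -6808, Σs·g = -924, Σg = -126.
Normal equations: [[5409, 719, 105]; [719, 105, 11]; [105, 11, 4]]·[α, β, γ]ᵀ = [-6808, -924, -126]ᵀ.
Solving the 3×3 system (Gaussian elimination) gives α = -13193/13178, β = -25873/13178, γ = 1180/6589.

α = -1.0011, β = -1.9633, γ = 0.1791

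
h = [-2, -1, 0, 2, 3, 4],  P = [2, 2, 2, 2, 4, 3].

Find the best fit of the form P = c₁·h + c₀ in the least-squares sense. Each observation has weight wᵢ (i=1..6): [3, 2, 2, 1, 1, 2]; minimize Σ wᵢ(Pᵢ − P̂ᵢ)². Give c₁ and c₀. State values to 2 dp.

c₁ = 0.21, c₀ = 2.27

Sums needed: Σwᵢ·h·h = 59, Σwᵢ·h = 5, Σwᵢ·1 = 11.
Moment sums: Σwᵢ·h·P = 24, Σwᵢ·P = 26.
MᵀWM·[c₁, c₀]ᵀ = MᵀWP becomes [[59, 5]; [5, 11]]·[c₁, c₀]ᵀ = [24, 26]ᵀ.
Eliminating c₀: 11·(row 1) − 5·(row 2) gives 624·c₁ = 11·24 − 5·26 = 134, so c₁ = 67/312.
Then c₀ = (26 − 5·(67/312))/11 = 707/312.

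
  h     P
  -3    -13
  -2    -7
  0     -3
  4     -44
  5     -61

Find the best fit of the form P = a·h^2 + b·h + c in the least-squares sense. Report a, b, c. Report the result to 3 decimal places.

a = -1.838, b = -2.401, c = -3.831

Normal-equation sums: Σh^2·h^2 = 978, Σh^2·h = 154, Σh^2 = 54, Σh·h = 54, Σh = 4, Σ1 = 5.
Moment sums: Σh^2·P = -2374, Σh·P = -428, ΣP = -128.
Solving the 3×3 system (Gaussian elimination) gives a = -17871/9724, b = -23347/9724, c = -18625/4862.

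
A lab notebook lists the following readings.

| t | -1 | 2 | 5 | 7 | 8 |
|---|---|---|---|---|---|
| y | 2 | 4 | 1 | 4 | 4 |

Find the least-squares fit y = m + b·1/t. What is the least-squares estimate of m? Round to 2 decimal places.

Normal-equation sums: Σ1 = 5, Σ1/t = -9/280, Σ1/t·1/t = 103961/78400.
Moment sums: Σy = 15, Σ1/t·y = 89/70.
det = 5·(103961/78400) − (-9/280)² = 129931/19600.
m = (15·(103961/78400) − (-9/280)·(89/70))/(129931/19600) = 1562619/519724; b = (5·(89/70) − (-9/280)·15)/(129931/19600) = 134050/129931.

m = 3.01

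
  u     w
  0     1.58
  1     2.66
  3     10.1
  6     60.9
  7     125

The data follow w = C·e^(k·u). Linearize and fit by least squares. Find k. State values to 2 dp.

k = 0.62

Taking logs, ln w = k·u + ln C, so regress ln w on u.
Σu = 17.0000, Σ(u)² = 95.0000, Σln w = 12.6858, Σu·ln w = 66.3695.
Equations: 95.0000·k + 17.0000·ln C = 66.3695;  17.0000·k + 5·ln C = 12.6858.
Slope k = (n·Σu·ln w − Σu·Σln w)/(n·Σ(u)² − (Σu)²) = (5·66.3695 − 17.0000·12.6858)/186.0000 = 0.62467; ln C = (Σln w − k·Σu)/n = 0.41329.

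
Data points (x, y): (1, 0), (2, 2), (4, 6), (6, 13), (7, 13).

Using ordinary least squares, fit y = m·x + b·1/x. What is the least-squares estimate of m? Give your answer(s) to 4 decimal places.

m = 1.9746

Entries of MᵀM: Σx·x = 106, Σx·1/x = 5, Σ1/x·1/x = 9601/7056.
For Mᵀy: Σx·y = 197, Σ1/x·y = 137/21.
MᵀM·[m, b]ᵀ = Mᵀy becomes [[106, 5]; [5, 9601/7056]]·[m, b]ᵀ = [197, 137/21]ᵀ.
Eliminating b: (9601/7056)·(row 1) − 5·(row 2) gives (420653/3528)·m = (9601/7056)·197 − 5·(137/21) = 1661237/7056, so m = 1661237/841306.
Then b = ((137/21) − 5·(1661237/841306))/(9601/7056) = -1035384/420653.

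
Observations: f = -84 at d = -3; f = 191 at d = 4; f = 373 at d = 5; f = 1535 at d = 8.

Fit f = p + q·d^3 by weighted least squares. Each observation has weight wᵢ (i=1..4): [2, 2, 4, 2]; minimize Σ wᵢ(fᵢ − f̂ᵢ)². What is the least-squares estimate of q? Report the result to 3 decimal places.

q = 3.003

Forming AᵀWA = [[10, 1598]; [1598, 596438]] and AᵀWf = [4776, 1787324]ᵀ gives AᵀWA·[p, q]ᵀ = AᵀWf.
Eliminating q: 596438·(row 1) − 1598·(row 2) gives 3410776·p = 596438·4776 − 1598·1787324 = -7555864, so p = -944483/426347.
Then q = (1787324 − 1598·(-944483/426347))/596438 = 1280149/426347.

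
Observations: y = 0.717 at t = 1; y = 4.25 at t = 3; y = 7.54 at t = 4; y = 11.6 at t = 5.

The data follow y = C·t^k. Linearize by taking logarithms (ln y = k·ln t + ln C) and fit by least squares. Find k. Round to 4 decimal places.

k = 1.7130

Linearized form: ln y = k·ln t + ln C. From the 4 transformed points,
Σln t = 4.0943, Σ(ln t)² = 5.7191, Σln y = 5.5855, Σln t·ln y = 8.3350.
Equations: 5.7191·k + 4.0943·ln C = 8.3350;  4.0943·k + 4·ln C = 5.5855.
Solving (det = 6.1125): k = 1.71304, ln C = -0.35708.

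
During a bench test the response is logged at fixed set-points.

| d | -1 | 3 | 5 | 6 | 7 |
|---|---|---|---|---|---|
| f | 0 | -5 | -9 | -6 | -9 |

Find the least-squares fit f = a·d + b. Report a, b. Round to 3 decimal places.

a = -1.075, b = -1.500

Forming XᵀX = [[120, 20]; [20, 5]] and Xᵀf = [-159, -29]ᵀ gives XᵀX·[a, b]ᵀ = Xᵀf.
Eliminating b: 5·(row 1) − 20·(row 2) gives 200·a = 5·(-159) − 20·(-29) = -215, so a = -43/40.
Then b = ((-29) − 20·(-43/40))/5 = -3/2.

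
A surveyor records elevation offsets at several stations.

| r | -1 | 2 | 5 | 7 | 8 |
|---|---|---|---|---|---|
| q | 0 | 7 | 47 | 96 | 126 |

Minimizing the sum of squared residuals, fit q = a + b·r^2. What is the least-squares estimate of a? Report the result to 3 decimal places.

XᵀX·[a, b]ᵀ = Xᵀq reads: 5·a + 143·b = 276;  143·a + 7139·b = 13971.
(Σ1 = 5, Σr^2 = 143, Σr^2·r^2 = 7139, Σq = 276, Σr^2·q = 13971.)
det = 5·7139 − 143² = 15246.
a = (276·7139 − 143·13971)/15246 = -119/66; b = (5·13971 − 143·276)/15246 = 1447/726.

a = -1.803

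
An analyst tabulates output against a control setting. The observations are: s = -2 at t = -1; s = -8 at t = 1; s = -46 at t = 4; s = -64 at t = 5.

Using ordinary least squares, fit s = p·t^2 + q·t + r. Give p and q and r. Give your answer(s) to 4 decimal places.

Setting ∂/∂p … = 0 gives: 883·p + 189·q + 43·r = -2346;  189·p + 43·q + 9·r = -510;  43·p + 9·q + 4·r = -120.
(Σt^2·t^2 = 883, Σt^2·t = 189, Σt^2 = 43, Σt·t = 43, Σt = 9, Σ1 = 4, Σt^2·s = -2346, Σt·s = -510, Σs = -120.)
Solving the 3×3 system (Gaussian elimination) gives p = -314/177, q = -198/59, r = -598/177.

p = -1.7740, q = -3.3559, r = -3.3785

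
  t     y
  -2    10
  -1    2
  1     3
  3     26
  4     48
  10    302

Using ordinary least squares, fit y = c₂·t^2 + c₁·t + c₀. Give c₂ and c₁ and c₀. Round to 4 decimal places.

c₂ = 3.0054, c₁ = 0.2452, c₀ = -1.0641

Forming XᵀX = [[10355, 1083, 131]; [1083, 131, 15]; [131, 15, 6]] and Xᵀy = [31247, 3271, 391]ᵀ gives XᵀX·[c₂, c₁, c₀]ᵀ = Xᵀy.
Inverting the 3×3 Gram matrix, [c₂, c₁, c₀]ᵀ = [146498/48745, 11951/48745, -51868/48745]ᵀ.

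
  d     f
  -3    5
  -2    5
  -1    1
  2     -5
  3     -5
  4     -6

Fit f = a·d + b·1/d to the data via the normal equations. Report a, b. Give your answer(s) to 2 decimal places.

The normal equations are: 43·a + 6·b = -75;  6·a + (257/144)·b = -65/6.
(Σd·d = 43, Σd·1/d = 6, Σ1/d·1/d = 257/144, Σd·f = -75, Σ1/d·f = -65/6.)
Eliminating b: (257/144)·(row 1) − 6·(row 2) gives (5867/144)·a = (257/144)·(-75) − 6·(-65/6) = -3305/48, so a = -9915/5867.
Then b = ((-65/6) − 6·(-9915/5867))/(257/144) = -2280/5867.

a = -1.69, b = -0.39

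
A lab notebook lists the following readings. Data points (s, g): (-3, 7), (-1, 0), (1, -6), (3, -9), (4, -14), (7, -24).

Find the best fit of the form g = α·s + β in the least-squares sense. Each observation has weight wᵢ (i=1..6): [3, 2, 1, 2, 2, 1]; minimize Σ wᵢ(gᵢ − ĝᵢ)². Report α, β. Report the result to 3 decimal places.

α = -2.949, β = -2.051

Forming XᵀWX = [[129, 11]; [11, 11]] and XᵀWg = [-403, -55]ᵀ gives XᵀWX·[α, β]ᵀ = XᵀWg.
Δ = 129·11 − 11² = 1298.
α = ((-403)·11 − 11·(-55))/1298 = -174/59; β = (129·(-55) − 11·(-403))/1298 = -121/59.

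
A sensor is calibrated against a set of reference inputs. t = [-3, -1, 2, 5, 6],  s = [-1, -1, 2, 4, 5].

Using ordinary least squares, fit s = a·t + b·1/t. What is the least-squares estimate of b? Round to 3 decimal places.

b = 0.091

The normal equations are: 75·a + 5·b = 58;  5·a + (643/450)·b = 119/30.
Δ = 75·(643/450) − 5² = 493/6.
a = (58·(643/450) − 5·(119/30))/(493/6) = 28369/36975; b = (75·(119/30) − 5·58)/(493/6) = 45/493.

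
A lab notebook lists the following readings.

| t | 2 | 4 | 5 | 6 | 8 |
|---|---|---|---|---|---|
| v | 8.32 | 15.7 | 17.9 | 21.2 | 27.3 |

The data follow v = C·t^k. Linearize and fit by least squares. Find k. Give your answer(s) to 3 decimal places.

With ln vᵢ as the transformed response and ln tᵢ as the regressor:
Sums: Σln t = 7.5601, Σ(ln t)² = 12.5270, Σln v = 14.1180, Σln t·ln v = 22.2773.
Normal system: [[12.5270, 7.5601]; [7.5601, 5]]·[k, ln C]ᵀ = [22.2773, 14.1180]ᵀ.
Slope k = (n·Σln t·ln v − Σln t·Σln v)/(n·Σ(ln t)² − (Σln t)²) = (5·22.2773 − 7.5601·14.1180)/5.4804 = 0.84911; ln C = (Σln v − k·Σln t)/n = 1.53973.

k = 0.849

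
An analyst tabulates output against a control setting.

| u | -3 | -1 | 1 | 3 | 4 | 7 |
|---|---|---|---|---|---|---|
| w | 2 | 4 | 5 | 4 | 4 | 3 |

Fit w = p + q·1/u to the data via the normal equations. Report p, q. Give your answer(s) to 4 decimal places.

XᵀX·[p, q]ᵀ = Xᵀw reads: 6·p + (11/28)·q = 22;  (11/28)·p + (16265/7056)·q = 65/21.
Eliminating q: (16265/7056)·(row 1) − (11/28)·(row 2) gives (32167/2352)·p = (16265/7056)·22 − (11/28)·(65/21) = 174625/3528, so p = 349250/96501.
Then q = ((65/21) − (11/28)·(349250/96501))/(16265/7056) = 23352/32167.

p = 3.6191, q = 0.7260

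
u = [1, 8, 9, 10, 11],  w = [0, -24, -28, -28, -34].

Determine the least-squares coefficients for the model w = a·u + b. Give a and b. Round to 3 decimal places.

With design matrix M, MᵀM = [[367, 39]; [39, 5]] and Mᵀw = [-1098, -114]ᵀ.
Δ = 367·5 − 39² = 314.
a = ((-1098)·5 − 39·(-114))/314 = -522/157; b = (367·(-114) − 39·(-1098))/314 = 492/157.

a = -3.325, b = 3.134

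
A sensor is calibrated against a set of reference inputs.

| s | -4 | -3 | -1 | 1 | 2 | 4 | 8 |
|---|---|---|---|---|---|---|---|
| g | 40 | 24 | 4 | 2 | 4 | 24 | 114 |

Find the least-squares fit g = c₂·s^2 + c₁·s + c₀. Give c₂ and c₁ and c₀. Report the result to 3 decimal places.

From the data, Σs^2·s^2 = 4707, Σs^2·s = 493, Σs^2 = 111, Σs·s = 111, Σs = 7, Σ1 = 7.
Right-hand side: Σs^2·g = 8558, Σs·g = 782, Σg = 212.
So AᵀA·[c₂, c₁, c₀]ᵀ = Aᵀg: [[4707, 493, 111]; [493, 111, 7]; [111, 7, 7]]·[c₂, c₁, c₀]ᵀ = [8558, 782, 212]ᵀ.
Row-reducing yields c₂ = 564679/280961, c₁ = -2797/1471, c₀ = 89136/280961.

c₂ = 2.010, c₁ = -1.901, c₀ = 0.317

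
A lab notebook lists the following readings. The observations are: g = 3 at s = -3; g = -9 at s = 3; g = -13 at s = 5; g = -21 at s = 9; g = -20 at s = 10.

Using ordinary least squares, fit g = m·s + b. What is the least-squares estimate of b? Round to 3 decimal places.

Normal-equation sums: Σs·s = 224, Σs = 24, Σ1 = 5.
For Aᵀg: Σs·g = -490, Σg = -60.
Normal equations: [[224, 24]; [24, 5]]·[m, b]ᵀ = [-490, -60]ᵀ.
Eliminating b: 5·(row 1) − 24·(row 2) gives 544·m = 5·(-490) − 24·(-60) = -1010, so m = -505/272.
Then b = ((-60) − 24·(-505/272))/5 = -105/34.

b = -3.088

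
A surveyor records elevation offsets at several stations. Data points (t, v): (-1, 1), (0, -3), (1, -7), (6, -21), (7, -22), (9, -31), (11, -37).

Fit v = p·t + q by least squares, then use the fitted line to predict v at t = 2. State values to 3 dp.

Entries of AᵀA: Σt·t = 289, Σt = 33, Σ1 = 7.
Right-hand side: Σt·v = -974, Σv = -120.
AᵀA·[p, q]ᵀ = Aᵀv becomes [[289, 33]; [33, 7]]·[p, q]ᵀ = [-974, -120]ᵀ.
Δ = 289·7 − 33² = 934.
p = ((-974)·7 − 33·(-120))/934 = -1429/467; q = (289·(-120) − 33·(-974))/934 = -1269/467.
At t = 2: v̂ = (-1429/467)·(2) + (-1269/467)·(1) = -4127/467.

v̂ = -8.837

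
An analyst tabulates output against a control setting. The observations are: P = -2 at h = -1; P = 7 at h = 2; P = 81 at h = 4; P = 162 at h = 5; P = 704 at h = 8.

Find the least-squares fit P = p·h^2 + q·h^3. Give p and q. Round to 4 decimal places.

p = -0.9940, q = 1.4992

MᵀM·[p, q]ᵀ = MᵀP reads: 4994·p + 36948·q = 50428;  36948·p + 281930·q = 385940.
Determinant 4994·281930 − 36948² = 42803716.
p = (50428·281930 − 36948·385940)/42803716 = -10636270/10700929; q = (4994·385940 − 36948·50428)/42803716 = 16042654/10700929.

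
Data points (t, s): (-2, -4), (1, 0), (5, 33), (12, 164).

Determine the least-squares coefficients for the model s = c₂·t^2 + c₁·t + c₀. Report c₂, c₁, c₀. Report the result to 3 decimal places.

c₂ = 0.961, c₁ = 2.395, c₀ = -3.149

The normal system XᵀX·[c₂, c₁, c₀]ᵀ = Xᵀs is [[21378, 1846, 174]; [1846, 174, 16]; [174, 16, 4]]·[c₂, c₁, c₀]ᵀ = [24425, 2141, 193]ᵀ.
Row-reducing yields c₂ = 771/802, c₁ = 4802/2005, c₀ = -6313/2005.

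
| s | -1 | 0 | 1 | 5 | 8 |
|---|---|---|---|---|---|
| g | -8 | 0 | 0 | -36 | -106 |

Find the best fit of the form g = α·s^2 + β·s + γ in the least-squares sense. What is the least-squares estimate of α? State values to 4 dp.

Forming XᵀX = [[4723, 637, 91]; [637, 91, 13]; [91, 13, 5]] and Xᵀg = [-7692, -1020, -150]ᵀ gives XᵀX·[α, β, γ]ᵀ = Xᵀg.
Row-reducing yields α = -23/11, β = 518/143, γ = -15/11.

α = -2.0909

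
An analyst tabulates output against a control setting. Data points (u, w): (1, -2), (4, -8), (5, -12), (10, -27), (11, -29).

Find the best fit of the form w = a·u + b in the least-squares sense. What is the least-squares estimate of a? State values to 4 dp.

The normal system MᵀM·[a, b]ᵀ = Mᵀw is [[263, 31]; [31, 5]]·[a, b]ᵀ = [-683, -78]ᵀ.
Eliminating b: 5·(row 1) − 31·(row 2) gives 354·a = 5·(-683) − 31·(-78) = -997, so a = -997/354.
Then b = ((-78) − 31·(-997/354))/5 = 659/354.

a = -2.8164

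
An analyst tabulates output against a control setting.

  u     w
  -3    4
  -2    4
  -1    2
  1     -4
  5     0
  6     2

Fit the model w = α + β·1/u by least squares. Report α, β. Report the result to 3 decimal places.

Sums needed: Σ1 = 6, Σ1/u = -7/15, Σ1/u·1/u = 1093/450.
For Aᵀw: Σw = 8, Σ1/u·w = -9.
Eliminating β: (1093/450)·(row 1) − (-7/15)·(row 2) gives (646/45)·α = (1093/450)·8 − (-7/15)·(-9) = 3427/225, so α = 3427/3230.
Then β = ((-9) − (-7/15)·(3427/3230))/(1093/450) = -1131/323.

α = 1.061, β = -3.502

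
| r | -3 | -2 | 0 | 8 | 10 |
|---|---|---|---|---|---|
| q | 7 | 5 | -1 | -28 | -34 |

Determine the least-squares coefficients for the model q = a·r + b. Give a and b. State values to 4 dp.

From the data, Σr·r = 177, Σr = 13, Σ1 = 5.
And Σr·q = -595, Σq = -51.
Normal equations: [[177, 13]; [13, 5]]·[a, b]ᵀ = [-595, -51]ᵀ.
Δ = 177·5 − 13² = 716.
a = ((-595)·5 − 13·(-51))/716 = -578/179; b = (177·(-51) − 13·(-595))/716 = -323/179.

a = -3.2291, b = -1.8045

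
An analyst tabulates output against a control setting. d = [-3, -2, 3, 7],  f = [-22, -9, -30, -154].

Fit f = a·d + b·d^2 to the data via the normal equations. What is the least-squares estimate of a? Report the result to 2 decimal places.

a = -1.40

Setting ∂/∂a … = 0 gives: 71·a + 335·b = -1084;  335·a + 2579·b = -8050.
(Σd·d = 71, Σd·d^2 = 335, Σd^2·d^2 = 2579, Σd·f = -1084, Σd^2·f = -8050.)
det = 71·2579 − 335² = 70884.
a = ((-1084)·2579 − 335·(-8050))/70884 = -16481/11814; b = (71·(-8050) − 335·(-1084))/70884 = -34735/11814.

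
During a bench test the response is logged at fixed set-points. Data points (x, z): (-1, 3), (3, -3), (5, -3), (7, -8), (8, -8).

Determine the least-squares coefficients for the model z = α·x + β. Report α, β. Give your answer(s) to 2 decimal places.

Sums needed: Σx·x = 148, Σx = 22, Σ1 = 5.
Moment sums: Σx·z = -147, Σz = -19.
So MᵀM·[α, β]ᵀ = Mᵀz: [[148, 22]; [22, 5]]·[α, β]ᵀ = [-147, -19]ᵀ.
Eliminating β: 5·(row 1) − 22·(row 2) gives 256·α = 5·(-147) − 22·(-19) = -317, so α = -317/256.
Then β = ((-19) − 22·(-317/256))/5 = 211/128.

α = -1.24, β = 1.65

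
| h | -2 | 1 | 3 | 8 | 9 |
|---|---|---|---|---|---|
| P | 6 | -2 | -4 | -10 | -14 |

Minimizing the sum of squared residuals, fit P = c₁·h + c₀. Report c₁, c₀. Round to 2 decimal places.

c₁ = -1.62, c₀ = 1.36

Entries of AᵀA: Σh·h = 159, Σh = 19, Σ1 = 5.
Moment sums: Σh·P = -232, ΣP = -24.
Determinant 159·5 − 19² = 434.
c₁ = ((-232)·5 − 19·(-24))/434 = -352/217; c₀ = (159·(-24) − 19·(-232))/434 = 296/217.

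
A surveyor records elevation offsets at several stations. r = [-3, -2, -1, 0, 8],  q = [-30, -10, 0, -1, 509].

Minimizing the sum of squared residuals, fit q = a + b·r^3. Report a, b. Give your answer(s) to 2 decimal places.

a = -1.30, b = 1.00

From the data, Σ1 = 5, Σr^3 = 476, Σr^3·r^3 = 262938.
Right-hand side: Σq = 468, Σr^3·q = 261498.
Δ = 5·262938 − 476² = 1088114.
a = (468·262938 − 476·261498)/1088114 = -709032/544057; b = (5·261498 − 476·468)/1088114 = 542361/544057.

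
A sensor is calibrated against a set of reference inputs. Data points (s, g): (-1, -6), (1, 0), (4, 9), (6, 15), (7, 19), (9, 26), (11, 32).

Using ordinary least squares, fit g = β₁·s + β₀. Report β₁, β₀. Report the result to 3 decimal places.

Sums needed: Σs·s = 305, Σs = 37, Σ1 = 7.
Right-hand side: Σs·g = 851, Σg = 95.
So AᵀA·[β₁, β₀]ᵀ = Aᵀg: [[305, 37]; [37, 7]]·[β₁, β₀]ᵀ = [851, 95]ᵀ.
Determinant 305·7 − 37² = 766.
β₁ = (851·7 − 37·95)/766 = 1221/383; β₀ = (305·95 − 37·851)/766 = -1256/383.

β₁ = 3.188, β₀ = -3.279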